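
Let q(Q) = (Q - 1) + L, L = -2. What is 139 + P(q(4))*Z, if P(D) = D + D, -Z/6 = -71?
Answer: 991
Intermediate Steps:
Z = 426 (Z = -6*(-71) = 426)
q(Q) = -3 + Q (q(Q) = (Q - 1) - 2 = (-1 + Q) - 2 = -3 + Q)
P(D) = 2*D
139 + P(q(4))*Z = 139 + (2*(-3 + 4))*426 = 139 + (2*1)*426 = 139 + 2*426 = 139 + 852 = 991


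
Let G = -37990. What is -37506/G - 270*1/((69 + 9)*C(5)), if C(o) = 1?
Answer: -610986/246935 ≈ -2.4743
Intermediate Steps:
-37506/G - 270*1/((69 + 9)*C(5)) = -37506/(-37990) - 270/(69 + 9) = -37506*(-1/37990) - 270/(78*1) = 18753/18995 - 270/78 = 18753/18995 - 270*1/78 = 18753/18995 - 45/13 = -610986/246935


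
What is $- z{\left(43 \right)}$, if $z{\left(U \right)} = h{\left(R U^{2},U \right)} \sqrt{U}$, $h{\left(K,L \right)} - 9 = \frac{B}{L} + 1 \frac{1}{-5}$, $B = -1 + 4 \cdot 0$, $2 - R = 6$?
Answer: $- \frac{1887 \sqrt{43}}{215} \approx -57.553$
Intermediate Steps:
$R = -4$ ($R = 2 - 6 = -4$)
$B = -1$ ($B = -1 + 0 = -1$)
$h{\left(K,L \right)} = \frac{44}{5} - \frac{1}{L}$ ($h{\left(K,L \right)} = 9 + \left(- \frac{1}{L} + 1 \frac{1}{-5}\right) = 9 + \left(- \frac{1}{L} + 1 \left(- \frac{1}{5}\right)\right) = 9 - \left(\frac{1}{5} + \frac{1}{L}\right) = \frac{44}{5} - \frac{1}{L}$)
$z{\left(U \right)} = \sqrt{U} \left(\frac{44}{5} - \frac{1}{U}\right)$ ($z{\left(U \right)} = \left(\frac{44}{5} - \frac{1}{U}\right) \sqrt{U} = \sqrt{U} \left(\frac{44}{5} - \frac{1}{U}\right)$)
$- z{\left(43 \right)} = - \frac{-5 + 44 \cdot 43}{5 \sqrt{43}} = - \frac{\frac{\sqrt{43}}{43} \left(-5 + 1892\right)}{5} = - \frac{\frac{\sqrt{43}}{43} \cdot 1887}{5} = - \frac{1887 \sqrt{43}}{215}$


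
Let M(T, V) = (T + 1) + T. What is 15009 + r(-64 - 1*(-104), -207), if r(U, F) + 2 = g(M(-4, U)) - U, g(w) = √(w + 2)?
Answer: 14967 + I*√5 ≈ 14967.0 + 2.2361*I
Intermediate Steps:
M(T, V) = 1 + 2*T (M(T, V) = (1 + T) + T = 1 + 2*T)
g(w) = √(2 + w)
r(U, F) = -2 - U + I*√5 (r(U, F) = -2 + (√(2 + (1 + 2*(-4))) - U) = -2 + (√(2 + (1 - 8)) - U) = -2 + (√(2 - 7) - U) = -2 + (√(-5) - U) = -2 + (I*√5 - U) = -2 + (-U + I*√5) = -2 - U + I*√5)
15009 + r(-64 - 1*(-104), -207) = 15009 + (-2 - (-64 - 1*(-104)) + I*√5) = 15009 + (-2 - (-64 + 104) + I*√5) = 15009 + (-2 - 1*40 + I*√5) = 15009 + (-2 - 40 + I*√5) = 15009 + (-42 + I*√5) = 14967 + I*√5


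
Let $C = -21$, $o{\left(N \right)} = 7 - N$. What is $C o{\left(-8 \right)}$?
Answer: $-315$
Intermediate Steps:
$C o{\left(-8 \right)} = - 21 \left(7 - -8\right) = - 21 \left(7 + 8\right) = \left(-21\right) 15 = -315$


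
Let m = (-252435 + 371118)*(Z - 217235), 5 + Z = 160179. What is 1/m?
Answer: -1/6772170663 ≈ -1.4766e-10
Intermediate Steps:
Z = 160174 (Z = -5 + 160179 = 160174)
m = -6772170663 (m = (-252435 + 371118)*(160174 - 217235) = 118683*(-57061) = -6772170663)
1/m = 1/(-6772170663) = -1/6772170663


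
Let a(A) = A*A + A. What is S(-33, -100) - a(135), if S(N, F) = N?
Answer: -18393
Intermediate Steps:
a(A) = A + A² (a(A) = A² + A = A + A²)
S(-33, -100) - a(135) = -33 - 135*(1 + 135) = -33 - 135*136 = -33 - 1*18360 = -33 - 18360 = -18393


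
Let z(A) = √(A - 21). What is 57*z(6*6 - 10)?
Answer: 57*√5 ≈ 127.46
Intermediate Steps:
z(A) = √(-21 + A)
57*z(6*6 - 10) = 57*√(-21 + (6*6 - 10)) = 57*√(-21 + (36 - 10)) = 57*√(-21 + 26) = 57*√5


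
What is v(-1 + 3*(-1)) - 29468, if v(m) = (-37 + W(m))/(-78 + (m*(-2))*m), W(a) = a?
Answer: -3241439/110 ≈ -29468.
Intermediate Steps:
v(m) = (-37 + m)/(-78 - 2*m²) (v(m) = (-37 + m)/(-78 + (m*(-2))*m) = (-37 + m)/(-78 + (-2*m)*m) = (-37 + m)/(-78 - 2*m²))
v(-1 + 3*(-1)) - 29468 = (37 - (-1 + 3*(-1)))/(2*(39 + (-1 + 3*(-1))²)) - 29468 = (37 - (-1 - 3))/(2*(39 + (-1 - 3)²)) - 29468 = (37 - 1*(-4))/(2*(39 + (-4)²)) - 29468 = (37 + 4)/(2*(39 + 16)) - 29468 = (½)*41/55 - 29468 = (½)*(1/55)*41 - 29468 = 41/110 - 29468 = -3241439/110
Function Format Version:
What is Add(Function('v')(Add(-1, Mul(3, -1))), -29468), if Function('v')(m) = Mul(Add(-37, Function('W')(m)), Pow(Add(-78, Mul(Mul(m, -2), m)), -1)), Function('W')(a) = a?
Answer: Rational(-3241439, 110) ≈ -29468.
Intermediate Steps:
Function('v')(m) = Mul(Pow(Add(-78, Mul(-2, Pow(m, 2))), -1), Add(-37, m)) (Function('v')(m) = Mul(Add(-37, m), Pow(Add(-78, Mul(Mul(m, -2), m)), -1)) = Mul(Add(-37, m), Pow(Add(-78, Mul(Mul(-2, m), m)), -1)) = Mul(Add(-37, m), Pow(Add(-78, Mul(-2, Pow(m, 2))), -1)) = Mul(Pow(Add(-78, Mul(-2, Pow(m, 2))), -1), Add(-37, m)))
Add(Function('v')(Add(-1, Mul(3, -1))), -29468) = Add(Mul(Rational(1, 2), Pow(Add(39, Pow(Add(-1, Mul(3, -1)), 2)), -1), Add(37, Mul(-1, Add(-1, Mul(3, -1))))), -29468) = Add(Mul(Rational(1, 2), Pow(Add(39, Pow(Add(-1, -3), 2)), -1), Add(37, Mul(-1, Add(-1, -3)))), -29468) = Add(Mul(Rational(1, 2), Pow(Add(39, Pow(-4, 2)), -1), Add(37, Mul(-1, -4))), -29468) = Add(Mul(Rational(1, 2), Pow(Add(39, 16), -1), Add(37, 4)), -29468) = Add(Mul(Rational(1, 2), Pow(55, -1), 41), -29468) = Add(Mul(Rational(1, 2), Rational(1, 55), 41), -29468) = Add(Rational(41, 110), -29468) = Rational(-3241439, 110)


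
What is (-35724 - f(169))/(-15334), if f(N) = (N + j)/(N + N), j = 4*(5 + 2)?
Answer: 1097719/471172 ≈ 2.3298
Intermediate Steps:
j = 28 (j = 4*7 = 28)
f(N) = (28 + N)/(2*N) (f(N) = (N + 28)/(N + N) = (28 + N)/((2*N)) = (28 + N)*(1/(2*N)) = (28 + N)/(2*N))
(-35724 - f(169))/(-15334) = (-35724 - (28 + 169)/(2*169))/(-15334) = (-35724 - 197/(2*169))*(-1/15334) = (-35724 - 1*197/338)*(-1/15334) = (-35724 - 197/338)*(-1/15334) = -12074909/338*(-1/15334) = 1097719/471172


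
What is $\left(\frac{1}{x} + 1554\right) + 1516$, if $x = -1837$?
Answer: $\frac{5639589}{1837} \approx 3070.0$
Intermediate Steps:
$\left(\frac{1}{x} + 1554\right) + 1516 = \left(\frac{1}{-1837} + 1554\right) + 1516 = \left(- \frac{1}{1837} + 1554\right) + 1516 = \frac{2854697}{1837} + 1516 = \frac{5639589}{1837}$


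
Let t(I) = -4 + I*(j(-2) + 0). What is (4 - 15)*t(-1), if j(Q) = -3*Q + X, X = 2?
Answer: 132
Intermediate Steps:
j(Q) = 2 - 3*Q (j(Q) = -3*Q + 2 = 2 - 3*Q)
t(I) = -4 + 8*I (t(I) = -4 + I*((2 - 3*(-2)) + 0) = -4 + I*((2 + 6) + 0) = -4 + I*(8 + 0) = -4 + I*8 = -4 + 8*I)
(4 - 15)*t(-1) = (4 - 15)*(-4 + 8*(-1)) = -11*(-4 - 8) = -11*(-12) = 132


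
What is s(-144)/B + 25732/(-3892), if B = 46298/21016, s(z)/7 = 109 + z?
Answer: -54160553/459673 ≈ -117.82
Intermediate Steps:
s(z) = 763 + 7*z (s(z) = 7*(109 + z) = 763 + 7*z)
B = 23149/10508 (B = 46298*(1/21016) = 23149/10508 ≈ 2.2030)
s(-144)/B + 25732/(-3892) = (763 + 7*(-144))/(23149/10508) + 25732/(-3892) = (763 - 1008)*(10508/23149) + 25732*(-1/3892) = -245*10508/23149 - 919/139 = -367780/3307 - 919/139 = -54160553/459673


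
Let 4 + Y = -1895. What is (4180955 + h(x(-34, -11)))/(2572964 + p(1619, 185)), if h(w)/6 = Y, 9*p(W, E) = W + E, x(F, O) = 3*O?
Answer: 37526049/23158480 ≈ 1.6204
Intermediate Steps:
Y = -1899 (Y = -4 - 1895 = -1899)
p(W, E) = E/9 + W/9 (p(W, E) = (W + E)/9 = (E + W)/9 = E/9 + W/9)
h(w) = -11394 (h(w) = 6*(-1899) = -11394)
(4180955 + h(x(-34, -11)))/(2572964 + p(1619, 185)) = (4180955 - 11394)/(2572964 + ((⅑)*185 + (⅑)*1619)) = 4169561/(2572964 + (185/9 + 1619/9)) = 4169561/(2572964 + 1804/9) = 4169561/(23158480/9) = 4169561*(9/23158480) = 37526049/23158480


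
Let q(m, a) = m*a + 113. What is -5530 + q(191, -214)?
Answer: -46291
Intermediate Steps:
q(m, a) = 113 + a*m (q(m, a) = a*m + 113 = 113 + a*m)
-5530 + q(191, -214) = -5530 + (113 - 214*191) = -5530 + (113 - 40874) = -5530 - 40761 = -46291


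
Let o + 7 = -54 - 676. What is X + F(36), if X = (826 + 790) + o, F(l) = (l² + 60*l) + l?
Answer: 4371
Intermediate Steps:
F(l) = l² + 61*l
o = -737 (o = -7 + (-54 - 676) = -7 - 730 = -737)
X = 879 (X = (826 + 790) - 737 = 1616 - 737 = 879)
X + F(36) = 879 + 36*(61 + 36) = 879 + 36*97 = 879 + 3492 = 4371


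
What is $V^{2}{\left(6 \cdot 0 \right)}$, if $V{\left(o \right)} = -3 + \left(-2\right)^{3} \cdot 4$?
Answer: $1225$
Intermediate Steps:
$V{\left(o \right)} = -35$ ($V{\left(o \right)} = -3 - 32 = -35$)
$V^{2}{\left(6 \cdot 0 \right)} = \left(-35\right)^{2} = 1225$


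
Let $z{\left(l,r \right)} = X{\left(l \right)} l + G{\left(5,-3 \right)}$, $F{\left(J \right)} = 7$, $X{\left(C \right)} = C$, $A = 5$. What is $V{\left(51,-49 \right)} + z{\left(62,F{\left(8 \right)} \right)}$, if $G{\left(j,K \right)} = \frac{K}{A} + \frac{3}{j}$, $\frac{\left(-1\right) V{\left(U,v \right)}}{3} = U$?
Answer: $3691$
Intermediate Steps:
$V{\left(U,v \right)} = - 3 U$
$G{\left(j,K \right)} = \frac{3}{j} + \frac{K}{5}$ ($G{\left(j,K \right)} = \frac{K}{5} + \frac{3}{j} = \frac{3}{j} + \frac{K}{5}$)
$z{\left(l,r \right)} = l^{2}$ ($z{\left(l,r \right)} = l l + \left(\frac{3}{5} + \frac{1}{5} \left(-3\right)\right) = l^{2} + \left(3 \cdot \frac{1}{5} - \frac{3}{5}\right) = l^{2} + \left(\frac{3}{5} - \frac{3}{5}\right) = l^{2} + 0 = l^{2}$)
$V{\left(51,-49 \right)} + z{\left(62,F{\left(8 \right)} \right)} = \left(-3\right) 51 + 62^{2} = -153 + 3844 = 3691$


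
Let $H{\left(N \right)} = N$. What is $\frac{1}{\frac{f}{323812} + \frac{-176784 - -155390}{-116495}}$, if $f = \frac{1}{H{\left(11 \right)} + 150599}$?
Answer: $\frac{227255302126136}{41734837840503} \approx 5.4452$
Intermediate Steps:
$f = \frac{1}{150610}$ ($f = \frac{1}{11 + 150599} = \frac{1}{150610} \approx 6.6397 \cdot 10^{-6}$)
$\frac{1}{\frac{f}{323812} + \frac{-176784 - -155390}{-116495}} = \frac{1}{\frac{1}{150610 \cdot 323812} + \frac{-176784 - -155390}{-116495}} = \frac{1}{\frac{1}{150610} \cdot \frac{1}{323812} + \left(-176784 + 155390\right) \left(- \frac{1}{116495}\right)} = \frac{1}{\frac{1}{48769325320} - - \frac{21394}{116495}} = \frac{1}{\frac{1}{48769325320} + \frac{21394}{116495}} = \frac{1}{\frac{41734837840503}{227255302126136}} = \frac{227255302126136}{41734837840503}$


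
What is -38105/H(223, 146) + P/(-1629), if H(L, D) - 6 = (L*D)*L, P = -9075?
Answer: 4388427997/788483784 ≈ 5.5657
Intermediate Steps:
H(L, D) = 6 + D*L² (H(L, D) = 6 + (L*D)*L = 6 + (D*L)*L = 6 + D*L²)
-38105/H(223, 146) + P/(-1629) = -38105/(6 + 146*223²) - 9075/(-1629) = -38105/(6 + 146*49729) - 9075*(-1/1629) = -38105/(6 + 7260434) + 3025/543 = -38105/7260440 + 3025/543 = -38105*1/7260440 + 3025/543 = -7621/1452088 + 3025/543 = 4388427997/788483784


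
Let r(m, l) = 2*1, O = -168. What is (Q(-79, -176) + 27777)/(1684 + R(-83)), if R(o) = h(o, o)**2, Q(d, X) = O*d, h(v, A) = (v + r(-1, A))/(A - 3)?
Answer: 303598404/12461425 ≈ 24.363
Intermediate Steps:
r(m, l) = 2
h(v, A) = (2 + v)/(-3 + A) (h(v, A) = (v + 2)/(A - 3) = (2 + v)/(-3 + A))
Q(d, X) = -168*d
R(o) = (2 + o)**2/(-3 + o)**2 (R(o) = ((2 + o)/(-3 + o))**2 = (2 + o)**2/(-3 + o)**2)
(Q(-79, -176) + 27777)/(1684 + R(-83)) = (-168*(-79) + 27777)/(1684 + (2 - 83)**2/(-3 - 83)**2) = (13272 + 27777)/(1684 + (-81)**2/(-86)**2) = 41049/(1684 + (1/7396)*6561) = 41049/(1684 + 6561/7396) = 41049/(12461425/7396) = 41049*(7396/12461425) = 303598404/12461425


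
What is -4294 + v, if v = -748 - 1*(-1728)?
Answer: -3314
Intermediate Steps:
v = 980 (v = -748 + 1728 = 980)
-4294 + v = -4294 + 980 = -3314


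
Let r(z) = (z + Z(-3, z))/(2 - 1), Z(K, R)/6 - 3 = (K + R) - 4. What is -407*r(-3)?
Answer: 18315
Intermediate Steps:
Z(K, R) = -6 + 6*K + 6*R (Z(K, R) = 18 + 6*((K + R) - 4) = 18 + 6*(-4 + K + R) = 18 + (-24 + 6*K + 6*R) = -6 + 6*K + 6*R)
r(z) = -24 + 7*z (r(z) = (z + (-6 + 6*(-3) + 6*z))/(2 - 1) = (z + (-6 - 18 + 6*z))/1 = (z + (-24 + 6*z))*1 = (-24 + 7*z)*1 = -24 + 7*z)
-407*r(-3) = -407*(-24 + 7*(-3)) = -407*(-24 - 21) = -407*(-45) = 18315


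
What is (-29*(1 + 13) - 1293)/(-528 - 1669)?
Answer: 1699/2197 ≈ 0.77333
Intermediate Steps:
(-29*(1 + 13) - 1293)/(-528 - 1669) = (-29*14 - 1293)/(-2197) = (-406 - 1293)*(-1/2197) = -1699*(-1/2197) = 1699/2197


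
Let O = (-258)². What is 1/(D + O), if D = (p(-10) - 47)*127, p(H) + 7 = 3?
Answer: 1/60087 ≈ 1.6643e-5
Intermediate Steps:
p(H) = -4 (p(H) = -7 + 3 = -4)
O = 66564
D = -6477 (D = (-4 - 47)*127 = -51*127 = -6477)
1/(D + O) = 1/(-6477 + 66564) = 1/60087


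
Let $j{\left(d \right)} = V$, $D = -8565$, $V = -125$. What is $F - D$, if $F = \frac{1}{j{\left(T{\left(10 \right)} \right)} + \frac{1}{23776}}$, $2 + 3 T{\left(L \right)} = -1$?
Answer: $\frac{25455147659}{2971999} \approx 8565.0$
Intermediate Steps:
$T{\left(L \right)} = -1$ ($T{\left(L \right)} = - \frac{2}{3} + \frac{1}{3} \left(-1\right) = - \frac{2}{3} - \frac{1}{3} = -1$)
$j{\left(d \right)} = -125$
$F = - \frac{23776}{2971999}$ ($F = \frac{1}{-125 + \frac{1}{23776}} = \frac{1}{- \frac{2971999}{23776}} = - \frac{23776}{2971999} \approx -0.008$)
$F - D = - \frac{23776}{2971999} - -8565 = - \frac{23776}{2971999} + 8565 = \frac{25455147659}{2971999}$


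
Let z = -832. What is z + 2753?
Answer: 1921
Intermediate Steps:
z + 2753 = -832 + 2753 = 1921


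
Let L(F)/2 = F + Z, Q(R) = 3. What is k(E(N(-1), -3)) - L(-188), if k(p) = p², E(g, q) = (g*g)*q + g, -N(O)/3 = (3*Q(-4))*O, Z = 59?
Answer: 4665858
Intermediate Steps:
N(O) = -27*O (N(O) = -3*3*3*O = -27*O)
L(F) = 118 + 2*F (L(F) = 2*(F + 59) = 2*(59 + F) = 118 + 2*F)
E(g, q) = g + q*g² (E(g, q) = g²*q + g = q*g² + g = g + q*g²)
k(E(N(-1), -3)) - L(-188) = ((-27*(-1))*(1 - 27*(-1)*(-3)))² - (118 + 2*(-188)) = (27*(1 + 27*(-3)))² - (118 - 376) = (27*(1 - 81))² - 1*(-258) = (27*(-80))² + 258 = (-2160)² + 258 = 4665600 + 258 = 4665858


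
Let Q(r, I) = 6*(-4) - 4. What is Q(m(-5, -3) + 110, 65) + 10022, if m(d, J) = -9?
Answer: 9994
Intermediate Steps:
Q(r, I) = -28 (Q(r, I) = -24 - 4 = -28)
Q(m(-5, -3) + 110, 65) + 10022 = -28 + 10022 = 9994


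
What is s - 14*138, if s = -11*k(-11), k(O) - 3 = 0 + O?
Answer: -1844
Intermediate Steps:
k(O) = 3 + O (k(O) = 3 + (0 + O) = 3 + O)
s = 88 (s = -11*(3 - 11) = -11*(-8) = 88)
s - 14*138 = 88 - 14*138 = 88 - 1932 = -1844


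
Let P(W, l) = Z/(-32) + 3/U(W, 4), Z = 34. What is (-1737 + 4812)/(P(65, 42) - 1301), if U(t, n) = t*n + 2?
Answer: -6445200/2729099 ≈ -2.3617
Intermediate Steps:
U(t, n) = 2 + n*t (U(t, n) = n*t + 2 = 2 + n*t)
P(W, l) = -17/16 + 3/(2 + 4*W) (P(W, l) = 34/(-32) + 3/(2 + 4*W) = 34*(-1/32) + 3/(2 + 4*W) = -17/16 + 3/(2 + 4*W))
(-1737 + 4812)/(P(65, 42) - 1301) = (-1737 + 4812)/((7 - 34*65)/(16*(1 + 2*65)) - 1301) = 3075/((7 - 2210)/(16*(1 + 130)) - 1301) = 3075/((1/16)*(-2203)/131 - 1301) = 3075/((1/16)*(1/131)*(-2203) - 1301) = 3075/(-2203/2096 - 1301) = 3075/(-2729099/2096) = 3075*(-2096/2729099) = -6445200/2729099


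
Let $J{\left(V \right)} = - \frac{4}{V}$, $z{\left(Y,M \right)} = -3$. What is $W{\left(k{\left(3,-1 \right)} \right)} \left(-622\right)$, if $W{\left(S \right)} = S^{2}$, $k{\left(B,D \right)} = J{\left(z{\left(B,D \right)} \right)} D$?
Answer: $- \frac{9952}{9} \approx -1105.8$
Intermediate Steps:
$k{\left(B,D \right)} = \frac{4 D}{3}$ ($k{\left(B,D \right)} = - \frac{4}{-3} D = \left(-4\right) \left(- \frac{1}{3}\right) D = \frac{4 D}{3}$)
$W{\left(k{\left(3,-1 \right)} \right)} \left(-622\right) = \left(\frac{4}{3} \left(-1\right)\right)^{2} \left(-622\right) = \left(- \frac{4}{3}\right)^{2} \left(-622\right) = \frac{16}{9} \left(-622\right) = - \frac{9952}{9}$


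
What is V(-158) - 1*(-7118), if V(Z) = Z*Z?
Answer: 32082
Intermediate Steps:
V(Z) = Z**2
V(-158) - 1*(-7118) = (-158)**2 - 1*(-7118) = 24964 + 7118 = 32082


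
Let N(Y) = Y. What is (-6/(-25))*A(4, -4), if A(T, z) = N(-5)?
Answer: -6/5 ≈ -1.2000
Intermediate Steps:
A(T, z) = -5
(-6/(-25))*A(4, -4) = -6/(-25)*(-5) = -6*(-1/25)*(-5) = (6/25)*(-5) = -6/5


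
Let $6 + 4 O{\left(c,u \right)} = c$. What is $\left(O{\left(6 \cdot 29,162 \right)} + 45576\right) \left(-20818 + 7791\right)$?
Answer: $-594265686$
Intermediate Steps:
$O{\left(c,u \right)} = - \frac{3}{2} + \frac{c}{4}$
$\left(O{\left(6 \cdot 29,162 \right)} + 45576\right) \left(-20818 + 7791\right) = \left(\left(- \frac{3}{2} + \frac{6 \cdot 29}{4}\right) + 45576\right) \left(-20818 + 7791\right) = \left(\left(- \frac{3}{2} + \frac{1}{4} \cdot 174\right) + 45576\right) \left(-13027\right) = \left(\left(- \frac{3}{2} + \frac{87}{2}\right) + 45576\right) \left(-13027\right) = \left(42 + 45576\right) \left(-13027\right) = 45618 \left(-13027\right) = -594265686$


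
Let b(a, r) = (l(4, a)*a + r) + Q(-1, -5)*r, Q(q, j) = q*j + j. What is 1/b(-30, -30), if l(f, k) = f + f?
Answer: -1/270 ≈ -0.0037037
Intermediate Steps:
l(f, k) = 2*f
Q(q, j) = j + j*q (Q(q, j) = j*q + j = j + j*q)
b(a, r) = r + 8*a (b(a, r) = ((2*4)*a + r) + (-5*(1 - 1))*r = (8*a + r) + (-5*0)*r = (r + 8*a) + 0*r = (r + 8*a) + 0 = r + 8*a)
1/b(-30, -30) = 1/(-30 + 8*(-30)) = 1/(-30 - 240) = 1/(-270) = -1/270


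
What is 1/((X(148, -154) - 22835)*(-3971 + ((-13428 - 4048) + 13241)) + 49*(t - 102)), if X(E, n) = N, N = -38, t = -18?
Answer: 1/187689958 ≈ 5.3279e-9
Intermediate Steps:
X(E, n) = -38
1/((X(148, -154) - 22835)*(-3971 + ((-13428 - 4048) + 13241)) + 49*(t - 102)) = 1/((-38 - 22835)*(-3971 + ((-13428 - 4048) + 13241)) + 49*(-18 - 102)) = 1/(-22873*(-3971 + (-17476 + 13241)) + 49*(-120)) = 1/(-22873*(-3971 - 4235) - 5880) = 1/(-22873*(-8206) - 5880) = 1/(187695838 - 5880) = 1/187689958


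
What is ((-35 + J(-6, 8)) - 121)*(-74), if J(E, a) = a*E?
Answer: 15096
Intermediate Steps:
J(E, a) = E*a
((-35 + J(-6, 8)) - 121)*(-74) = ((-35 - 6*8) - 121)*(-74) = ((-35 - 48) - 121)*(-74) = (-83 - 121)*(-74) = -204*(-74) = 15096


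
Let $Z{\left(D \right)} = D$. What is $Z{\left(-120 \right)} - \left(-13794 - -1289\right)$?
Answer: $12385$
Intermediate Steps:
$Z{\left(-120 \right)} - \left(-13794 - -1289\right) = -120 - \left(-13794 - -1289\right) = -120 - \left(-13794 + 1289\right) = -120 - -12505 = -120 + 12505 = 12385$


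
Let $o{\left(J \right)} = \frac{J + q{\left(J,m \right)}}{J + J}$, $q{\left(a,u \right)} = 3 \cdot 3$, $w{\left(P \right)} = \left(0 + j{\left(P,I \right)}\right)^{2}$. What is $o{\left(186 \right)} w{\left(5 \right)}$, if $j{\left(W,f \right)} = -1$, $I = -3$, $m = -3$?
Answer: $\frac{65}{124} \approx 0.52419$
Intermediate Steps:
$w{\left(P \right)} = 1$ ($w{\left(P \right)} = \left(0 - 1\right)^{2} = \left(-1\right)^{2} = 1$)
$q{\left(a,u \right)} = 9$
$o{\left(J \right)} = \frac{9 + J}{2 J}$ ($o{\left(J \right)} = \frac{J + 9}{J + J} = \frac{9 + J}{2 J}$)
$o{\left(186 \right)} w{\left(5 \right)} = \frac{9 + 186}{2 \cdot 186} \cdot 1 = \frac{1}{2} \cdot \frac{1}{186} \cdot 195 \cdot 1 = \frac{65}{124} \cdot 1 = \frac{65}{124}$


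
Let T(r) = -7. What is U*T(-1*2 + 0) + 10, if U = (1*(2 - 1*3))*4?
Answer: 38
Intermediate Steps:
U = -4 (U = (1*(2 - 3))*4 = (1*(-1))*4 = -1*4 = -4)
U*T(-1*2 + 0) + 10 = -4*(-7) + 10 = 28 + 10 = 38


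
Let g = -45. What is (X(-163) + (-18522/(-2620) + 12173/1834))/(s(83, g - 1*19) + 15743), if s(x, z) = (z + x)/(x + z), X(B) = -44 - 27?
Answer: -12509/3437440 ≈ -0.0036390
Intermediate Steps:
X(B) = -71
s(x, z) = 1 (s(x, z) = (x + z)/(x + z) = 1)
(X(-163) + (-18522/(-2620) + 12173/1834))/(s(83, g - 1*19) + 15743) = (-71 + (-18522/(-2620) + 12173/1834))/(1 + 15743) = (-71 + (-18522*(-1/2620) + 12173*(1/1834)))/15744 = (-71 + (9261/1310 + 1739/262))*(1/15744) = (-71 + 8978/655)*(1/15744) = -37527/655*1/15744 = -12509/3437440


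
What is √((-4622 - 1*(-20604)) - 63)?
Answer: √15919 ≈ 126.17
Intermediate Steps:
√((-4622 - 1*(-20604)) - 63) = √((-4622 + 20604) - 63) = √(15982 - 63) = √15919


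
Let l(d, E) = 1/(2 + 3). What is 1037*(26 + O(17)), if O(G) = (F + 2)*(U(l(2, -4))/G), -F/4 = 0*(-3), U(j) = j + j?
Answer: 135054/5 ≈ 27011.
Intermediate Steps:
l(d, E) = ⅕ (l(d, E) = 1/5 = ⅕)
U(j) = 2*j
F = 0 (F = -0*(-3) = -4*0 = 0)
O(G) = 4/(5*G) (O(G) = (0 + 2)*((2*(⅕))/G) = 2*(2/(5*G)) = 4/(5*G))
1037*(26 + O(17)) = 1037*(26 + (⅘)/17) = 1037*(26 + (⅘)*(1/17)) = 1037*(26 + 4/85) = 1037*(2214/85) = 135054/5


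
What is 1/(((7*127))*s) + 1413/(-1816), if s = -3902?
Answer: -2450763215/3149741224 ≈ -0.77808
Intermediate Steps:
1/(((7*127))*s) + 1413/(-1816) = 1/((7*127)*(-3902)) + 1413/(-1816) = -1/3902/889 + 1413*(-1/1816) = (1/889)*(-1/3902) - 1413/1816 = -1/3468878 - 1413/1816 = -2450763215/3149741224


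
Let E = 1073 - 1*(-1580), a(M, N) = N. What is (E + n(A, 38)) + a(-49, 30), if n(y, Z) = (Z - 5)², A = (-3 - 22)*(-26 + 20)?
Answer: 3772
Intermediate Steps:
A = 150 (A = -25*(-6) = 150)
n(y, Z) = (-5 + Z)²
E = 2653 (E = 1073 + 1580 = 2653)
(E + n(A, 38)) + a(-49, 30) = (2653 + (-5 + 38)²) + 30 = (2653 + 33²) + 30 = (2653 + 1089) + 30 = 3742 + 30 = 3772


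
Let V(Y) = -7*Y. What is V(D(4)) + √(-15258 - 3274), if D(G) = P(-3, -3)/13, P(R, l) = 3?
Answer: -21/13 + 2*I*√4633 ≈ -1.6154 + 136.13*I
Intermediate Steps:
D(G) = 3/13
V(D(4)) + √(-15258 - 3274) = -7*3/13 + √(-15258 - 3274) = -21/13 + √(-18532) = -21/13 + 2*I*√4633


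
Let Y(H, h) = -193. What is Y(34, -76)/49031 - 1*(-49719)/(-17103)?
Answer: -813691056/279525731 ≈ -2.9110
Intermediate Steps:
Y(34, -76)/49031 - 1*(-49719)/(-17103) = -193/49031 - 1*(-49719)/(-17103) = -193*1/49031 + 49719*(-1/17103) = -193/49031 - 16573/5701 = -813691056/279525731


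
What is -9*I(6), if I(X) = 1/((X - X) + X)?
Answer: -3/2 ≈ -1.5000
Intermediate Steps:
I(X) = 1/X (I(X) = 1/(0 + X) = 1/X)
-9*I(6) = -9/6 = -9*⅙ = -3/2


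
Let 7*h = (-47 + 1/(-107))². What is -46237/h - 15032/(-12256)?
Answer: -703674468239/4845122350 ≈ -145.23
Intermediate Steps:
h = 25300900/80143 (h = (-47 + 1/(-107))²/7 = (-47 - 1/107)²/7 = (-5030/107)²/7 = (⅐)*(25300900/11449) = 25300900/80143 ≈ 315.70)
-46237/h - 15032/(-12256) = -46237/25300900/80143 - 15032/(-12256) = -46237*80143/25300900 - 15032*(-1/12256) = -3705571891/25300900 + 1879/1532 = -703674468239/4845122350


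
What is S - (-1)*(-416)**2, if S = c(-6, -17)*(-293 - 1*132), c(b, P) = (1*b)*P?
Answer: 129706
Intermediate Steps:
c(b, P) = P*b (c(b, P) = b*P = P*b)
S = -43350 (S = (-17*(-6))*(-293 - 1*132) = 102*(-293 - 132) = 102*(-425) = -43350)
S - (-1)*(-416)**2 = -43350 - (-1)*(-416)**2 = -43350 - (-1)*173056 = -43350 - 1*(-173056) = -43350 + 173056 = 129706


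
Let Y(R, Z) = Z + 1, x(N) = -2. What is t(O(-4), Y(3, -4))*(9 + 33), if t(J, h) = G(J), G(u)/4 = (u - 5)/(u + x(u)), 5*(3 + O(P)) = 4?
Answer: 288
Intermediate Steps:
O(P) = -11/5 (O(P) = -3 + (⅕)*4 = -3 + ⅘ = -11/5)
G(u) = 4*(-5 + u)/(-2 + u) (G(u) = 4*((u - 5)/(u - 2)) = 4*((-5 + u)/(-2 + u)) = 4*(-5 + u)/(-2 + u))
Y(R, Z) = 1 + Z
t(J, h) = 4*(-5 + J)/(-2 + J)
t(O(-4), Y(3, -4))*(9 + 33) = (4*(-5 - 11/5)/(-2 - 11/5))*(9 + 33) = (4*(-36/5)/(-21/5))*42 = (4*(-5/21)*(-36/5))*42 = (48/7)*42 = 288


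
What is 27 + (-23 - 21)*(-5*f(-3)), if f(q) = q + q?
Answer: -1293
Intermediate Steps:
f(q) = 2*q
27 + (-23 - 21)*(-5*f(-3)) = 27 + (-23 - 21)*(-10*(-3)) = 27 - (-220)*(-6) = 27 - 44*30 = 27 - 1320 = -1293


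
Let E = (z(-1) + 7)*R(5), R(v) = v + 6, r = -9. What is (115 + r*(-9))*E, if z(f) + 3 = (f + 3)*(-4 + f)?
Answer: -12936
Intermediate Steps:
z(f) = -3 + (-4 + f)*(3 + f) (z(f) = -3 + (f + 3)*(-4 + f) = -3 + (3 + f)*(-4 + f) = -3 + (-4 + f)*(3 + f))
R(v) = 6 + v
E = -66 (E = ((-15 + (-1)**2 - 1*(-1)) + 7)*(6 + 5) = ((-15 + 1 + 1) + 7)*11 = (-13 + 7)*11 = -6*11 = -66)
(115 + r*(-9))*E = (115 - 9*(-9))*(-66) = (115 + 81)*(-66) = 196*(-66) = -12936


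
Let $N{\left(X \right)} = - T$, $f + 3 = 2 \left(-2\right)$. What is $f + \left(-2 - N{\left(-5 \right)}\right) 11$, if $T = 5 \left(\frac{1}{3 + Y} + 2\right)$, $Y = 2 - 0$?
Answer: $92$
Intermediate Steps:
$Y = 2$ ($Y = 2 + 0 = 2$)
$f = -7$ ($f = -3 + 2 \left(-2\right) = -3 - 4 = -7$)
$T = 11$ ($T = 5 \left(\frac{1}{3 + 2} + 2\right) = 5 \left(\frac{1}{5} + 2\right) = 5 \cdot \frac{11}{5} = 11$)
$N{\left(X \right)} = -11$ ($N{\left(X \right)} = \left(-1\right) 11 = -11$)
$f + \left(-2 - N{\left(-5 \right)}\right) 11 = -7 + \left(-2 - -11\right) 11 = -7 + \left(-2 + 11\right) 11 = -7 + 9 \cdot 11 = -7 + 99 = 92$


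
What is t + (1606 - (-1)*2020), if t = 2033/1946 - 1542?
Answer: 4057497/1946 ≈ 2085.0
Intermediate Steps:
t = -2998699/1946 (t = 2033*(1/1946) - 1542 = 2033/1946 - 1542 = -2998699/1946 ≈ -1541.0)
t + (1606 - (-1)*2020) = -2998699/1946 + (1606 - (-1)*2020) = -2998699/1946 + (1606 - 1*(-2020)) = -2998699/1946 + (1606 + 2020) = -2998699/1946 + 3626 = 4057497/1946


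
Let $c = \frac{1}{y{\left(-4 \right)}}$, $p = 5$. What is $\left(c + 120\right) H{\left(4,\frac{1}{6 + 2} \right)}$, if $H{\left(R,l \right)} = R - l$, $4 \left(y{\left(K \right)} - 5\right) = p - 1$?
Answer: $\frac{22351}{48} \approx 465.65$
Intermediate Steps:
$y{\left(K \right)} = 6$ ($y{\left(K \right)} = 5 + \frac{5 - 1}{4} = 5 + \frac{1}{4} \cdot 4 = 5 + 1 = 6$)
$c = \frac{1}{6} \approx 0.16667$
$\left(c + 120\right) H{\left(4,\frac{1}{6 + 2} \right)} = \left(\frac{1}{6} + 120\right) \left(4 - \frac{1}{6 + 2}\right) = \frac{721 \left(4 - \frac{1}{8}\right)}{6} = \frac{721}{6} \cdot \frac{31}{8} = \frac{22351}{48}$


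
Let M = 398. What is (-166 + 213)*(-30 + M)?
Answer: 17296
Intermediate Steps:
(-166 + 213)*(-30 + M) = (-166 + 213)*(-30 + 398) = 47*368 = 17296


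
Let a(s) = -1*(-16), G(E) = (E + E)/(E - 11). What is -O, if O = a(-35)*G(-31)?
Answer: -496/21 ≈ -23.619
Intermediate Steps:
G(E) = 2*E/(-11 + E) (G(E) = (2*E)/(-11 + E) = 2*E/(-11 + E))
a(s) = 16
O = 496/21 (O = 16*(2*(-31)/(-11 - 31)) = 16*(2*(-31)/(-42)) = 16*(2*(-31)*(-1/42)) = 16*(31/21) = 496/21 ≈ 23.619)
-O = -1*496/21 = -496/21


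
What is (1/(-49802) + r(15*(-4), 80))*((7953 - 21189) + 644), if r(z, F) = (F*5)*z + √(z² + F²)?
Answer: 7493926075096/24901 ≈ 3.0095e+8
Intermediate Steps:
r(z, F) = √(F² + z²) + 5*F*z (r(z, F) = (5*F)*z + √(F² + z²) = 5*F*z + √(F² + z²) = √(F² + z²) + 5*F*z)
(1/(-49802) + r(15*(-4), 80))*((7953 - 21189) + 644) = (1/(-49802) + (√(80² + (15*(-4))²) + 5*80*(15*(-4))))*((7953 - 21189) + 644) = (-1/49802 + (√(6400 + (-60)²) + 5*80*(-60)))*(-13236 + 644) = (-1/49802 + (√(6400 + 3600) - 24000))*(-12592) = (-1/49802 + (√10000 - 24000))*(-12592) = (-1/49802 + (100 - 24000))*(-12592) = (-1/49802 - 23900)*(-12592) = -1190267801/49802*(-12592) = 7493926075096/24901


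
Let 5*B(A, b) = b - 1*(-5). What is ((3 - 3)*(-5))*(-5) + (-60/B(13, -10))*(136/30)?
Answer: 272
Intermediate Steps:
B(A, b) = 1 + b/5 (B(A, b) = (b - 1*(-5))/5 = (b + 5)/5 = (5 + b)/5 = 1 + b/5)
((3 - 3)*(-5))*(-5) + (-60/B(13, -10))*(136/30) = ((3 - 3)*(-5))*(-5) + (-60/(1 + (⅕)*(-10)))*(136/30) = (0*(-5))*(-5) + (-60/(1 - 2))*(136*(1/30)) = 0*(-5) - 60/(-1)*(68/15) = 0 - 60*(-1)*(68/15) = 0 + 60*(68/15) = 0 + 272 = 272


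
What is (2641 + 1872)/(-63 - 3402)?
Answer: -4513/3465 ≈ -1.3025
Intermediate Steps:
(2641 + 1872)/(-63 - 3402) = 4513/(-3465) = 4513*(-1/3465) = -4513/3465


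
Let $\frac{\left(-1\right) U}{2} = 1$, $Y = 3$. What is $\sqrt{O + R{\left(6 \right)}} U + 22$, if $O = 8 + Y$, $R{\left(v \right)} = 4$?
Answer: $22 - 2 \sqrt{15} \approx 14.254$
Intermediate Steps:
$U = -2$ ($U = \left(-2\right) 1 = -2$)
$O = 11$ ($O = 8 + 3 = 11$)
$\sqrt{O + R{\left(6 \right)}} U + 22 = \sqrt{11 + 4} \left(-2\right) + 22 = \sqrt{15} \left(-2\right) + 22 = - 2 \sqrt{15} + 22 = 22 - 2 \sqrt{15}$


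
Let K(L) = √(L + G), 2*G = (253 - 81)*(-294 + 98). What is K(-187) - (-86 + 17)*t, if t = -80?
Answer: -5520 + I*√17043 ≈ -5520.0 + 130.55*I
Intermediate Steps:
G = -16856 (G = ((253 - 81)*(-294 + 98))/2 = (172*(-196))/2 = (½)*(-33712) = -16856)
K(L) = √(-16856 + L) (K(L) = √(L - 16856) = √(-16856 + L))
K(-187) - (-86 + 17)*t = √(-16856 - 187) - (-86 + 17)*(-80) = √(-17043) - (-69)*(-80) = I*√17043 - 1*5520 = I*√17043 - 5520 = -5520 + I*√17043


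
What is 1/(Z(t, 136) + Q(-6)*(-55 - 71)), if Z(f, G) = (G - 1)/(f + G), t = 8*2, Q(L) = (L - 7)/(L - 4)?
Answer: -760/123813 ≈ -0.0061383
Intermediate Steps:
Q(L) = (-7 + L)/(-4 + L)
t = 16
Z(f, G) = (-1 + G)/(G + f)
1/(Z(t, 136) + Q(-6)*(-55 - 71)) = 1/((-1 + 136)/(136 + 16) + ((-7 - 6)/(-4 - 6))*(-55 - 71)) = 1/(135/152 + (-13/(-10))*(-126)) = 1/((1/152)*135 - 1/10*(-13)*(-126)) = 1/(135/152 + (13/10)*(-126)) = 1/(135/152 - 819/5) = 1/(-123813/760) = -760/123813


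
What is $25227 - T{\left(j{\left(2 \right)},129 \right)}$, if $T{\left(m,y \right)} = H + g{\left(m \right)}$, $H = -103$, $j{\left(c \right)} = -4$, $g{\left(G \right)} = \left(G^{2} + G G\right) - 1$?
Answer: $25299$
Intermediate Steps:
$g{\left(G \right)} = -1 + 2 G^{2}$ ($g{\left(G \right)} = \left(G^{2} + G^{2}\right) - 1 = 2 G^{2} - 1 = -1 + 2 G^{2}$)
$T{\left(m,y \right)} = -104 + 2 m^{2}$ ($T{\left(m,y \right)} = -103 + \left(-1 + 2 m^{2}\right) = -104 + 2 m^{2}$)
$25227 - T{\left(j{\left(2 \right)},129 \right)} = 25227 - \left(-104 + 2 \left(-4\right)^{2}\right) = 25227 - \left(-104 + 2 \cdot 16\right) = 25227 - \left(-104 + 32\right) = 25227 - -72 = 25227 + 72 = 25299$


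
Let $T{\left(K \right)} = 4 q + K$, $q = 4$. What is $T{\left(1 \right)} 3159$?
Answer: $53703$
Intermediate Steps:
$T{\left(K \right)} = 16 + K$ ($T{\left(K \right)} = 4 \cdot 4 + K = 16 + K$)
$T{\left(1 \right)} 3159 = \left(16 + 1\right) 3159 = 17 \cdot 3159 = 53703$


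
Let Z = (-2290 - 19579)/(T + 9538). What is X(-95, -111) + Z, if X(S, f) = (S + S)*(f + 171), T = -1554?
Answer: -91039469/7984 ≈ -11403.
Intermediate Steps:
X(S, f) = 2*S*(171 + f) (X(S, f) = (2*S)*(171 + f) = 2*S*(171 + f))
Z = -21869/7984 (Z = (-2290 - 19579)/(-1554 + 9538) = -21869/7984 ≈ -2.7391)
X(-95, -111) + Z = 2*(-95)*(171 - 111) - 21869/7984 = 2*(-95)*60 - 21869/7984 = -11400 - 21869/7984 = -91039469/7984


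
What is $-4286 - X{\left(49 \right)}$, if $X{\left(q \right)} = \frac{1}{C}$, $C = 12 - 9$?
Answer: $- \frac{12859}{3} \approx -4286.3$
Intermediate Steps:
$C = 3$ ($C = 12 - 9 = 3$)
$X{\left(q \right)} = \frac{1}{3}$
$-4286 - X{\left(49 \right)} = -4286 - \frac{1}{3} = - \frac{12859}{3}$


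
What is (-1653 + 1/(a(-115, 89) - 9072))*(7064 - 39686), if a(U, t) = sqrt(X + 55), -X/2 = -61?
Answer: 1479337819793982/27433669 + 10874*sqrt(177)/27433669 ≈ 5.3924e+7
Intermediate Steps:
X = 122 (X = -2*(-61) = 122)
a(U, t) = sqrt(177) (a(U, t) = sqrt(122 + 55) = sqrt(177))
(-1653 + 1/(a(-115, 89) - 9072))*(7064 - 39686) = (-1653 + 1/(sqrt(177) - 9072))*(7064 - 39686) = (-1653 + 1/(-9072 + sqrt(177)))*(-32622) = 53924166 - 32622/(-9072 + sqrt(177))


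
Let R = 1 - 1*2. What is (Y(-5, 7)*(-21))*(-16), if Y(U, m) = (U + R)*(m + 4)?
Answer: -22176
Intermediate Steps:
R = -1 (R = 1 - 2 = -1)
Y(U, m) = (-1 + U)*(4 + m) (Y(U, m) = (U - 1)*(m + 4) = (-1 + U)*(4 + m))
(Y(-5, 7)*(-21))*(-16) = ((-4 - 1*7 + 4*(-5) - 5*7)*(-21))*(-16) = ((-4 - 7 - 20 - 35)*(-21))*(-16) = -66*(-21)*(-16) = 1386*(-16) = -22176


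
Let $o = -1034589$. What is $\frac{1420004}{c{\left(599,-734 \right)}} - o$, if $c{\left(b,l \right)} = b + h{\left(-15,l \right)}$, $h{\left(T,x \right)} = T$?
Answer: $\frac{151404995}{146} \approx 1.037 \cdot 10^{6}$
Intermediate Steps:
$c{\left(b,l \right)} = -15 + b$ ($c{\left(b,l \right)} = b - 15 = -15 + b$)
$\frac{1420004}{c{\left(599,-734 \right)}} - o = \frac{1420004}{-15 + 599} - -1034589 = \frac{1420004}{584} + 1034589 = 1420004 \cdot \frac{1}{584} + 1034589 = \frac{355001}{146} + 1034589 = \frac{151404995}{146}$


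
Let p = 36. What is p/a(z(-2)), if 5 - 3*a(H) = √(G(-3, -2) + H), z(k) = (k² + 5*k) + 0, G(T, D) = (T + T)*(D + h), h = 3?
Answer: 540/37 + 216*I*√3/37 ≈ 14.595 + 10.111*I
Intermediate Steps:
G(T, D) = 2*T*(3 + D) (G(T, D) = (T + T)*(D + 3) = (2*T)*(3 + D) = 2*T*(3 + D))
z(k) = k² + 5*k
a(H) = 5/3 - √(-6 + H)/3 (a(H) = 5/3 - √(2*(-3)*(3 - 2) + H)/3 = 5/3 - √(2*(-3)*1 + H)/3 = 5/3 - √(-6 + H)/3)
p/a(z(-2)) = 36/(5/3 - √(-6 - 2*(5 - 2))/3) = 36/(5/3 - √(-6 - 2*3)/3) = 36/(5/3 - √(-6 - 6)/3) = 36/(5/3 - 2*I*√3/3)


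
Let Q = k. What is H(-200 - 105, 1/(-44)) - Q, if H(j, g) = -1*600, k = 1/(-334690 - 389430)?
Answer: -434471999/724120 ≈ -600.00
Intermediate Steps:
k = -1/724120 (k = 1/(-724120) = -1/724120 ≈ -1.3810e-6)
H(j, g) = -600
Q = -1/724120 ≈ -1.3810e-6
H(-200 - 105, 1/(-44)) - Q = -600 - 1*(-1/724120) = -600 + 1/724120 = -434471999/724120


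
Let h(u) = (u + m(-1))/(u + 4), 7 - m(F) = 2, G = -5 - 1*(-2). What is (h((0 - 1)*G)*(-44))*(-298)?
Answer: 104896/7 ≈ 14985.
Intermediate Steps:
G = -3 (G = -5 + 2 = -3)
m(F) = 5 (m(F) = 7 - 1*2 = 7 - 2 = 5)
h(u) = (5 + u)/(4 + u) (h(u) = (u + 5)/(u + 4) = (5 + u)/(4 + u))
(h((0 - 1)*G)*(-44))*(-298) = (((5 + (0 - 1)*(-3))/(4 + (0 - 1)*(-3)))*(-44))*(-298) = (((5 - 1*(-3))/(4 - 1*(-3)))*(-44))*(-298) = (((5 + 3)/(4 + 3))*(-44))*(-298) = ((8/7)*(-44))*(-298) = -352/7*(-298) = 104896/7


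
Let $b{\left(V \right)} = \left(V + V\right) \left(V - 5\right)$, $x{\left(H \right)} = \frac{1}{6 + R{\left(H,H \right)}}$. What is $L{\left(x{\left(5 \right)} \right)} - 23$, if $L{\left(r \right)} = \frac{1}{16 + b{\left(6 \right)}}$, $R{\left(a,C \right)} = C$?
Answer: $- \frac{643}{28} \approx -22.964$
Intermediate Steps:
$x{\left(H \right)} = \frac{1}{6 + H}$
$b{\left(V \right)} = 2 V \left(-5 + V\right)$
$L{\left(r \right)} = \frac{1}{28}$ ($L{\left(r \right)} = \frac{1}{16 + 2 \cdot 6 \left(-5 + 6\right)} = \frac{1}{16 + 2 \cdot 6 \cdot 1} = \frac{1}{16 + 12} = \frac{1}{28}$)
$L{\left(x{\left(5 \right)} \right)} - 23 = \frac{1}{28} - 23 = - \frac{643}{28}$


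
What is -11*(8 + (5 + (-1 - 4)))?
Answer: -88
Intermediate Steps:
-11*(8 + (5 + (-1 - 4))) = -11*(8 + (5 - 5)) = -11*(8 + 0) = -11*8 = -88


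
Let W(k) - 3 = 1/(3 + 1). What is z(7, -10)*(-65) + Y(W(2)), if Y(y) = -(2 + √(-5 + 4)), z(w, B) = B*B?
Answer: -6502 - I ≈ -6502.0 - 1.0*I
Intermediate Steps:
z(w, B) = B²
W(k) = 13/4 (W(k) = 3 + 1/(3 + 1) = 3 + 1/4 = 3 + ¼ = 13/4)
Y(y) = -2 - I (Y(y) = -(2 + √(-1)) = -(2 + I) = -2 - I)
z(7, -10)*(-65) + Y(W(2)) = (-10)²*(-65) + (-2 - I) = 100*(-65) + (-2 - I) = -6500 + (-2 - I) = -6502 - I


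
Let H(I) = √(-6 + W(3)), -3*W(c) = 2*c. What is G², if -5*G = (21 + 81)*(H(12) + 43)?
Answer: 19153764/25 + 1789488*I*√2/25 ≈ 7.6615e+5 + 1.0123e+5*I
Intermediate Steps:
W(c) = -2*c/3
H(I) = 2*I*√2 (H(I) = √(-6 - ⅔*3) = √(-6 - 2) = √(-8) = 2*I*√2)
G = -4386/5 - 204*I*√2/5 (G = -(21 + 81)*(2*I*√2 + 43)/5 = -102*(43 + 2*I*√2)/5 = -(4386 + 204*I*√2)/5 = -4386/5 - 204*I*√2/5 ≈ -877.2 - 57.7*I)
G² = (-4386/5 - 204*I*√2/5)²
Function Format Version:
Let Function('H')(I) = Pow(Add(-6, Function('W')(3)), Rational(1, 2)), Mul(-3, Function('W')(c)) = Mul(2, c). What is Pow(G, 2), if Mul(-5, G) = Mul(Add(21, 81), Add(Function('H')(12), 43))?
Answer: Add(Rational(19153764, 25), Mul(Rational(1789488, 25), I, Pow(2, Rational(1, 2)))) ≈ Add(7.6615e+5, Mul(1.0123e+5, I))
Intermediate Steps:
Function('W')(c) = Mul(Rational(-2, 3), c) (Function('W')(c) = Mul(Rational(-1, 3), Mul(2, c)) = Mul(Rational(-2, 3), c))
Function('H')(I) = Mul(2, I, Pow(2, Rational(1, 2))) (Function('H')(I) = Pow(Add(-6, Mul(Rational(-2, 3), 3)), Rational(1, 2)) = Pow(Add(-6, -2), Rational(1, 2)) = Pow(-8, Rational(1, 2)) = Mul(2, I, Pow(2, Rational(1, 2))))
G = Add(Rational(-4386, 5), Mul(Rational(-204, 5), I, Pow(2, Rational(1, 2)))) (G = Mul(Rational(-1, 5), Mul(Add(21, 81), Add(Mul(2, I, Pow(2, Rational(1, 2))), 43))) = Mul(Rational(-1, 5), Mul(102, Add(43, Mul(2, I, Pow(2, Rational(1, 2)))))) = Mul(Rational(-1, 5), Add(4386, Mul(204, I, Pow(2, Rational(1, 2))))) = Add(Rational(-4386, 5), Mul(Rational(-204, 5), I, Pow(2, Rational(1, 2)))) ≈ Add(-877.20, Mul(-57.700, I)))
Pow(G, 2) = Pow(Add(Rational(-4386, 5), Mul(Rational(-204, 5), I, Pow(2, Rational(1, 2)))), 2)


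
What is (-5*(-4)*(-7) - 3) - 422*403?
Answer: -170209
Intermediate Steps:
(-5*(-4)*(-7) - 3) - 422*403 = (20*(-7) - 3) - 170066 = (-140 - 3) - 170066 = -143 - 170066 = -170209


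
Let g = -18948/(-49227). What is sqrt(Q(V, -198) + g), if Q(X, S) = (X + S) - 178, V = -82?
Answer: 3*I*sqrt(13690586606)/16409 ≈ 21.392*I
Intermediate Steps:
Q(X, S) = -178 + S + X (Q(X, S) = (S + X) - 178 = -178 + S + X)
g = 6316/16409 (g = -18948*(-1/49227) = 6316/16409 ≈ 0.38491)
sqrt(Q(V, -198) + g) = sqrt((-178 - 198 - 82) + 6316/16409) = sqrt(-458 + 6316/16409) = sqrt(-7509006/16409) = 3*I*sqrt(13690586606)/16409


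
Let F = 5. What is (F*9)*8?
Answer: 360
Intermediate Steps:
(F*9)*8 = (5*9)*8 = 45*8 = 360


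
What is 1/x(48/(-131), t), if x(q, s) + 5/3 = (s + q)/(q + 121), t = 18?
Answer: -47409/72085 ≈ -0.65768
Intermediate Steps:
x(q, s) = -5/3 + (q + s)/(121 + q) (x(q, s) = -5/3 + (s + q)/(q + 121) = -5/3 + (q + s)/(121 + q))
1/x(48/(-131), t) = 1/((-605 - 96/(-131) + 3*18)/(3*(121 + 48/(-131)))) = 1/((-605 - 96*(-1)/131 + 54)/(3*(121 + 48*(-1/131)))) = 1/((-605 - 2*(-48/131) + 54)/(3*(121 - 48/131))) = 1/((-605 + 96/131 + 54)/(3*(15803/131))) = 1/((⅓)*(131/15803)*(-72085/131)) = 1/(-72085/47409) = -47409/72085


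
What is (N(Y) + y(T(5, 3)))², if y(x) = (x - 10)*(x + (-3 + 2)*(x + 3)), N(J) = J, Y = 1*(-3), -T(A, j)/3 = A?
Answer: 5184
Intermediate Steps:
T(A, j) = -3*A
Y = -3
y(x) = 30 - 3*x (y(x) = (-10 + x)*(x - (3 + x)) = (-10 + x)*(x + (-3 - x)) = (-10 + x)*(-3) = 30 - 3*x)
(N(Y) + y(T(5, 3)))² = (-3 + (30 - (-9)*5))² = (-3 + (30 - 3*(-15)))² = (-3 + (30 + 45))² = (-3 + 75)² = 72² = 5184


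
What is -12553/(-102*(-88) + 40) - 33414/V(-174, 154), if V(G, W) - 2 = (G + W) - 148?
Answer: 149588413/748328 ≈ 199.90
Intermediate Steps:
V(G, W) = -146 + G + W (V(G, W) = 2 + ((G + W) - 148) = 2 + (-148 + G + W) = -146 + G + W)
-12553/(-102*(-88) + 40) - 33414/V(-174, 154) = -12553/(-102*(-88) + 40) - 33414/(-146 - 174 + 154) = -12553/(8976 + 40) - 33414/(-166) = -12553/9016 - 33414*(-1/166) = -12553*1/9016 + 16707/83 = -12553/9016 + 16707/83 = 149588413/748328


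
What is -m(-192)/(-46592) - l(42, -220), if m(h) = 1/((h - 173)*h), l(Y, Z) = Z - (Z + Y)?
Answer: 137137029121/3265167360 ≈ 42.000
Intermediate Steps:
l(Y, Z) = -Y (l(Y, Z) = Z - (Y + Z) = Z + (-Y - Z) = -Y)
m(h) = 1/(h*(-173 + h)) (m(h) = 1/((-173 + h)*h) = 1/(h*(-173 + h)))
-m(-192)/(-46592) - l(42, -220) = -1/((-192)*(-173 - 192))/(-46592) - (-1)*42 = -(-1/192/(-365))*(-1)/46592 - 1*(-42) = -(-1/192*(-1/365))*(-1)/46592 + 42 = -(-1)/(70080*46592) + 42 = -1*(-1/3265167360) + 42 = 1/3265167360 + 42 = 137137029121/3265167360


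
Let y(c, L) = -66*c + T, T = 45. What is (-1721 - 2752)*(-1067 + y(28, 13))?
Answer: 12837510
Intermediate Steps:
y(c, L) = 45 - 66*c (y(c, L) = -66*c + 45 = 45 - 66*c)
(-1721 - 2752)*(-1067 + y(28, 13)) = (-1721 - 2752)*(-1067 + (45 - 66*28)) = -4473*(-1067 + (45 - 1848)) = -4473*(-1067 - 1803) = -4473*(-2870) = 12837510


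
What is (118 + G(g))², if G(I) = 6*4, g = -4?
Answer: 20164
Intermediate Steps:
G(I) = 24
(118 + G(g))² = (118 + 24)² = 142² = 20164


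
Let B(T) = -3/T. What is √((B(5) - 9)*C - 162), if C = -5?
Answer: I*√114 ≈ 10.677*I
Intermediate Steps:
√((B(5) - 9)*C - 162) = √((-3/5 - 9)*(-5) - 162) = √((-3*⅕ - 9)*(-5) - 162) = √((-⅗ - 9)*(-5) - 162) = √(-48/5*(-5) - 162) = √(48 - 162) = √(-114) = I*√114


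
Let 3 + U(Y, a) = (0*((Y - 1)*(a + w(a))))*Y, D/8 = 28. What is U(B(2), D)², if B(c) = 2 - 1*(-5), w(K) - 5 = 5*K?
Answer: 9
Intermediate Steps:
D = 224 (D = 8*28 = 224)
w(K) = 5 + 5*K
B(c) = 7 (B(c) = 2 + 5 = 7)
U(Y, a) = -3 (U(Y, a) = -3 + (0*((Y - 1)*(a + (5 + 5*a))))*Y = -3 + (0*((-1 + Y)*(5 + 6*a)))*Y = -3 + 0*Y = -3 + 0 = -3)
U(B(2), D)² = (-3)² = 9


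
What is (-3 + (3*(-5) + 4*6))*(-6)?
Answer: -36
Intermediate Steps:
(-3 + (3*(-5) + 4*6))*(-6) = (-3 + (-15 + 24))*(-6) = (-3 + 9)*(-6) = 6*(-6) = -36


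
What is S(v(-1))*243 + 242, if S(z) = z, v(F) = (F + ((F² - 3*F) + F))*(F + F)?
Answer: -730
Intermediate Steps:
v(F) = 2*F*(F² - F) (v(F) = (F + (F² - 2*F))*(2*F) = (F² - F)*(2*F) = 2*F*(F² - F))
S(v(-1))*243 + 242 = (2*(-1)²*(-1 - 1))*243 + 242 = (2*1*(-2))*243 + 242 = -4*243 + 242 = -972 + 242 = -730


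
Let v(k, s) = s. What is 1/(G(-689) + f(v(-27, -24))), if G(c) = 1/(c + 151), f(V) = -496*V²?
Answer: -538/153704449 ≈ -3.5002e-6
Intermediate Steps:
G(c) = 1/(151 + c)
1/(G(-689) + f(v(-27, -24))) = 1/(1/(151 - 689) - 496*(-24)²) = 1/(1/(-538) - 496*576) = 1/(-1/538 - 285696) = 1/(-153704449/538) = -538/153704449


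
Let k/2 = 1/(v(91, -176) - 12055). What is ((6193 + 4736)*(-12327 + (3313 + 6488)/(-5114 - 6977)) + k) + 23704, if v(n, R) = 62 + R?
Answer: -19820156388265924/147135379 ≈ -1.3471e+8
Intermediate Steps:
k = -2/12169 (k = 2/((62 - 176) - 12055) = 2/(-114 - 12055) = 2/(-12169) = 2*(-1/12169) = -2/12169 ≈ -0.00016435)
((6193 + 4736)*(-12327 + (3313 + 6488)/(-5114 - 6977)) + k) + 23704 = ((6193 + 4736)*(-12327 + (3313 + 6488)/(-5114 - 6977)) - 2/12169) + 23704 = (10929*(-12327 + 9801/(-12091)) - 2/12169) + 23704 = (10929*(-12327 + 9801*(-1/12091)) - 2/12169) + 23704 = (10929*(-12327 - 9801/12091) - 2/12169) + 23704 = (10929*(-149055558/12091) - 2/12169) + 23704 = (-1629028193382/12091 - 2/12169) + 23704 = -19823644085289740/147135379 + 23704 = -19820156388265924/147135379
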